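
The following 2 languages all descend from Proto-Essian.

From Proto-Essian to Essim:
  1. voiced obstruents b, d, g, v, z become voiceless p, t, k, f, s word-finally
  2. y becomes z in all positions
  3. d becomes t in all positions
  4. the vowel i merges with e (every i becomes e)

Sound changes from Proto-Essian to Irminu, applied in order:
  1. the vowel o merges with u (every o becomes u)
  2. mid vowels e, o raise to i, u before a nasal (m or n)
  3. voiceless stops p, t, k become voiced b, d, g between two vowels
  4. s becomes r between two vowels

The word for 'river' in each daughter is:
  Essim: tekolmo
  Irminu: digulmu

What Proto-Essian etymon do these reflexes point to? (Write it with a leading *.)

*dikolmo

Position 4: Essim has o, Irminu has u. Essim preserves o here (none of its changes turn any other segment into o), so the proto-segment is *o.
Position 1: Essim has t, Irminu has d. Taking the neighbouring segments as reconstructed: Essim t could go back to *t or *d; Irminu d can only go back to *d — the one source consistent with every daughter is *d.
This points to *dikolmo. Verify forward in each daughter:
Essim: *dikolmo
  dikolmo (rule 1 does not apply)
  dikolmo (rule 2 does not apply)
  dikolmo → tikolmo   [unconditioned shift]
  tikolmo → tekolmo   [vowel merger]
  giving Essim tekolmo.
Irminu: *dikolmo
  dikolmo → dikulmu   [vowel merger]
  dikulmu (rule 2 does not apply)
  dikulmu → digulmu   [intervocalic voicing]
  digulmu (rule 4 does not apply)
  giving Irminu digulmu.
*dikolmo is the unique common source.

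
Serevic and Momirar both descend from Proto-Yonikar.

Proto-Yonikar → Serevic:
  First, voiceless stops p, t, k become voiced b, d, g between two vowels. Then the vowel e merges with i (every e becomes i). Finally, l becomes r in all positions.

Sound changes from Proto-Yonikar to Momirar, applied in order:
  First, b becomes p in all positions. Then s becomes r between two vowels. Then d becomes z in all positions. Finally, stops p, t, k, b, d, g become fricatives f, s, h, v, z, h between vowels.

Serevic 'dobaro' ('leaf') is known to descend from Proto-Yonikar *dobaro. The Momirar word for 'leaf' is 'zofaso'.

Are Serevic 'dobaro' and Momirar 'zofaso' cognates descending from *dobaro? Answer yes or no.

Derive the expected Momirar reflex of *dobaro:
Momirar: *dobaro > doparo > zoparo > zofaro  (by unconditioned shift, unconditioned shift, intervocalic lenition)
The regular Momirar reflex would be 'zofaro', but the attested form is 'zofaso'. The correspondence is irregular, so they are not cognates (the Momirar form has a different source).

no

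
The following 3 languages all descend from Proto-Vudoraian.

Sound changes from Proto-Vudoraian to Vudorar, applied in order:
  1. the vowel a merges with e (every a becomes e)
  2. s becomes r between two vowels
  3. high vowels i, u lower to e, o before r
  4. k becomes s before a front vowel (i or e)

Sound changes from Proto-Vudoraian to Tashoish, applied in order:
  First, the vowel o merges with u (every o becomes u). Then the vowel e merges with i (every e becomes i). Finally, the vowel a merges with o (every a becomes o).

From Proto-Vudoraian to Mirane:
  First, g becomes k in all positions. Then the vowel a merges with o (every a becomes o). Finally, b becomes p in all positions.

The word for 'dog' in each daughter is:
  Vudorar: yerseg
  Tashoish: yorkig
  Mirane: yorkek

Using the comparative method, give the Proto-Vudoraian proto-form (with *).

*yarkeg

Position 5: Vudorar has e, Tashoish has i, Mirane has e. Mirane preserves e here (none of its changes turn any other segment into e), so the proto-segment is *e.
Position 2: Vudorar has e, Tashoish has o, Mirane has o. In Tashoish, o can only continue *a, so the proto-segment is *a.
This points to *yarkeg. Verify forward in each daughter:
Vudorar: *yarkeg > yerkeg > yerseg  (by vowel merger, palatalisation)
Tashoish: *yarkeg > yarkig > yorkig  (by vowel merger, vowel merger)
Mirane: start from *yarkeg.
  rule 1 (unconditioned shift): yarkeg → yarkek
  rule 2 (vowel merger): yarkek → yorkek
  rule 3: no change — yorkek
  ⇒ Mirane yorkek
*yarkeg is the unique common source.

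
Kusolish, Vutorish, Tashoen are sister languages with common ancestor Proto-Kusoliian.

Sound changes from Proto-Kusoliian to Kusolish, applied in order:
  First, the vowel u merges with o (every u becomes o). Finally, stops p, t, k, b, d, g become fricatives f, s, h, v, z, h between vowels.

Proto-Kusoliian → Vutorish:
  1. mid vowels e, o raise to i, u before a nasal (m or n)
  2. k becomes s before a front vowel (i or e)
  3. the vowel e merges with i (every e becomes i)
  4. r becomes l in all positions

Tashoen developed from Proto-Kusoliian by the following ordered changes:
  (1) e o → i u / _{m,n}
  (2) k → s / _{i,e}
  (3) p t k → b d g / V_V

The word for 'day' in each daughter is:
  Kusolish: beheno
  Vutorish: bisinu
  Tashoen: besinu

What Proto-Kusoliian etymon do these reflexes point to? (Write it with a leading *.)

Position 4: Kusolish has e, Vutorish has i, Tashoen has i. Kusolish preserves e here (none of its changes turn any other segment into e), so the proto-segment is *e.
Position 3: Kusolish has h, Vutorish has s, Tashoen has s. Taking the neighbouring segments as reconstructed: Kusolish h could go back to *k or *g or *h; Vutorish s could go back to *k or *s; Tashoen s could go back to *k or *s — the one source consistent with every daughter is *k.
This points to *bekenu. Verify forward in each daughter:
Kusolish: *bekenu > bekeno > beheno  (by vowel merger, intervocalic lenition)
Vutorish: start from *bekenu.
  rule 1 (pre-nasal raising): bekenu → bekinu
  rule 2 (palatalisation): bekinu → besinu
  rule 3 (vowel merger): besinu → bisinu
  rule 4: no change — bisinu
  ⇒ Vutorish bisinu
Tashoen: *bekenu
  bekenu → bekinu   [pre-nasal raising]
  bekinu → besinu   [palatalisation]
  besinu (rule 3 does not apply)
  giving Tashoen besinu.
Only *bekenu yields all of Kusolish beheno, Vutorish bisinu, Tashoen besinu.

*bekenu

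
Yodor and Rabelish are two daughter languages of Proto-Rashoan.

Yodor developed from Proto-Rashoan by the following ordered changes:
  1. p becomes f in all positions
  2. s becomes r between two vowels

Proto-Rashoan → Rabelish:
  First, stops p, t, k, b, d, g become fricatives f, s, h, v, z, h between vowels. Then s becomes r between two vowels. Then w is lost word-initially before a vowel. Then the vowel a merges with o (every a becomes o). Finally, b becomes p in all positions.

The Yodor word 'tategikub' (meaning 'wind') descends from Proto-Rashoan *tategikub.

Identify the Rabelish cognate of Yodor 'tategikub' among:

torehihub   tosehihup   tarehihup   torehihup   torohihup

torehihup

Rabelish: *tategikub
  tategikub → tasehihub   [intervocalic lenition]
  tasehihub → tarehihub   [rhotacism]
  tarehihub (rule 3 does not apply)
  tarehihub → torehihub   [vowel merger]
  torehihub → torehihup   [unconditioned shift]
  giving Rabelish torehihup.
Among the options, 'torehihup' alone shows every Rabelish change applied in order.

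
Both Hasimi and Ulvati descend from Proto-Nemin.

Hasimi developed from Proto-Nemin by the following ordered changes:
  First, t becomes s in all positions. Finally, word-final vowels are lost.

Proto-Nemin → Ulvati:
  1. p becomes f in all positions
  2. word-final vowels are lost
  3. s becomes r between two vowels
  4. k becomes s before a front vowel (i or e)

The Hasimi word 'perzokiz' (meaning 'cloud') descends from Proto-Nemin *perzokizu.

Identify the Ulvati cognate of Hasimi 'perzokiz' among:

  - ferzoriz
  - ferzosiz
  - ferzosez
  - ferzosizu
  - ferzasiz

ferzosiz

Ulvati: *perzokizu
  perzokizu → ferzokizu   [unconditioned shift]
  ferzokizu → ferzokiz   [apocope]
  ferzokiz (rule 3 does not apply)
  ferzokiz → ferzosiz   [palatalisation]
  giving Ulvati ferzosiz.
Among the options, 'ferzosiz' alone shows every Ulvati change applied in order.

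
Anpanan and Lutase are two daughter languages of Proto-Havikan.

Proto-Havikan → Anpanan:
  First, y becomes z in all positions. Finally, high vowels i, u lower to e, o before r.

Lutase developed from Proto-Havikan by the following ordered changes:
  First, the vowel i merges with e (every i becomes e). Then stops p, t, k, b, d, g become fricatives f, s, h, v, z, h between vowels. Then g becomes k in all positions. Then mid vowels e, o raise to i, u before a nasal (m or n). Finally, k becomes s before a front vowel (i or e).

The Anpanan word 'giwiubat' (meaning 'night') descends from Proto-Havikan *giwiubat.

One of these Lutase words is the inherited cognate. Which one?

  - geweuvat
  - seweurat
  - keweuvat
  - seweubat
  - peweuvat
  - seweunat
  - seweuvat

Lutase: *giwiubat > geweubat > geweuvat > keweuvat > seweuvat  (by vowel merger, intervocalic lenition, unconditioned shift, palatalisation)
Among the options, 'seweuvat' alone shows every Lutase change applied in order.

seweuvat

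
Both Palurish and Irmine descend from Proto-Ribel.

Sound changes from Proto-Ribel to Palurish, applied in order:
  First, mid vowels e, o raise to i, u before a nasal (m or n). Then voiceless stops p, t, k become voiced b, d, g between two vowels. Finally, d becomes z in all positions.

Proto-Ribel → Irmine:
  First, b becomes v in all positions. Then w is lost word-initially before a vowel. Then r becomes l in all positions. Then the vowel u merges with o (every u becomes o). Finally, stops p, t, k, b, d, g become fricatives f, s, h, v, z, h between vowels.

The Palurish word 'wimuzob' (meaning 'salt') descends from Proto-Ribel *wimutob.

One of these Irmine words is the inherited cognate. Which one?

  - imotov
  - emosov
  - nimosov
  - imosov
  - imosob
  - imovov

imosov

Irmine: *wimutob > wimutov > imutov > imotov > imosov  (by unconditioned shift, glide loss, vowel merger, intervocalic lenition)
Only 'imosov' matches the regular Irmine development of *wimutob.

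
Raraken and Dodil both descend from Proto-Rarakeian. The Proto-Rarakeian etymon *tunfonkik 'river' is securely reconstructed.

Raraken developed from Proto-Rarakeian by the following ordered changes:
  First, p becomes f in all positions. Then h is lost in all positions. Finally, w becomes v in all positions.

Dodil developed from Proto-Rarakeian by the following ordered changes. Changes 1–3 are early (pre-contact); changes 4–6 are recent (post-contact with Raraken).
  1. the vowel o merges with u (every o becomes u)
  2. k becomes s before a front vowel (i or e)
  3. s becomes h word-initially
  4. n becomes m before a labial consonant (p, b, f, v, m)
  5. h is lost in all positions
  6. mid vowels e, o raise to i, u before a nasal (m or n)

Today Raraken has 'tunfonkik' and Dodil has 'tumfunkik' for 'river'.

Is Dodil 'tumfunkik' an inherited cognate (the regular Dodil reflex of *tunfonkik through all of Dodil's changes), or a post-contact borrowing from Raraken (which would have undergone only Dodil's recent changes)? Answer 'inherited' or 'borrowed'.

If inherited, *tunfonkik would pass through all of Dodil's changes:
Dodil: start from *tunfonkik.
  rule 1 (vowel merger): tunfonkik → tunfunkik
  rule 2 (palatalisation): tunfunkik → tunfunsik
  rule 3: no change — tunfunsik
  rule 4 (nasal place assimilation): tunfunsik → tumfunsik
  rule 5: no change — tumfunsik
  rule 6: no change — tumfunsik
  ⇒ Dodil tumfunsik
If borrowed from Raraken 'tunfonkik' after the early changes, it would undergo only the recent ones:
  rule 4 (nasal place assimilation): tunfonkik → tumfonkik
  rule 5 (h-loss): no change (tumfonkik)
  rule 6 (pre-nasal raising): tumfonkik → tumfunkik
  ⇒ as a loan: tumfunkik
Dodil 'tumfunkik' matches the loan outcome 'tumfunkik', not the inherited 'tumfunsik' — it skipped the early Dodil changes, so it was borrowed from Raraken.

borrowed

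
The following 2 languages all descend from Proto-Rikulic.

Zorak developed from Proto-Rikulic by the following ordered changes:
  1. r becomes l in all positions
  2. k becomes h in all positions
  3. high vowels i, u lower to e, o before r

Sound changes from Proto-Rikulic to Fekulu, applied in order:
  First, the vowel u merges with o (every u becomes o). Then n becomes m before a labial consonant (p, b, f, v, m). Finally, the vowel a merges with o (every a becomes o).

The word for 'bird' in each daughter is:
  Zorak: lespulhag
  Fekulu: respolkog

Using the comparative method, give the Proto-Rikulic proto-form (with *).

*respulkag

Position 1: Zorak has l, Fekulu has r. Fekulu preserves r here (none of its changes turn any other segment into r), so the proto-segment is *r.
Position 7: Zorak has h, Fekulu has k. Fekulu preserves k here (none of its changes turn any other segment into k), so the proto-segment is *k.
Position 8: Zorak has a, Fekulu has o. Zorak preserves a here (none of its changes turn any other segment into a), so the proto-segment is *a.
This points to *respulkag. Verify forward in each daughter:
Zorak: start from *respulkag.
  rule 1 (unconditioned shift): respulkag → lespulkag
  rule 2 (unconditioned shift): lespulkag → lespulhag
  rule 3: no change — lespulhag
  ⇒ Zorak lespulhag
Fekulu: *respulkag
  respulkag → respolkag   [vowel merger]
  respolkag (rule 2 does not apply)
  respolkag → respolkog   [vowel merger]
  giving Fekulu respolkog.
No other proto-form is consistent with every reflex, so the reconstruction is *respulkag.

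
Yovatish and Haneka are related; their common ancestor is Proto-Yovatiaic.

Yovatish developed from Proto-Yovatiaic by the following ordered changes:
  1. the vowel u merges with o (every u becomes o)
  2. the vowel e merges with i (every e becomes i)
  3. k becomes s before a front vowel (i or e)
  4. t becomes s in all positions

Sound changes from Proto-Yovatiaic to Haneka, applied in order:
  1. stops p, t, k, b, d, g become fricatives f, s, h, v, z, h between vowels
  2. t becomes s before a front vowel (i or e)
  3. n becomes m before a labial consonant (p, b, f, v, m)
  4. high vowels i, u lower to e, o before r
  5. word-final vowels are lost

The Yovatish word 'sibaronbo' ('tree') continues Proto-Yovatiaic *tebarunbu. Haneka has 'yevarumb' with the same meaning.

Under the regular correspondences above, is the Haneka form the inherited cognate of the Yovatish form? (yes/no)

no

Derive the expected Haneka reflex of *tebarunbu:
Haneka: *tebarunbu > tevarunbu > sevarunbu > sevarumbu > sevarumb  (by intervocalic lenition, palatalisation, nasal place assimilation, apocope)
The regular Haneka reflex would be 'sevarumb', but the attested form is 'yevarumb'. The correspondence is irregular, so they are not cognates (the Haneka form has a different source).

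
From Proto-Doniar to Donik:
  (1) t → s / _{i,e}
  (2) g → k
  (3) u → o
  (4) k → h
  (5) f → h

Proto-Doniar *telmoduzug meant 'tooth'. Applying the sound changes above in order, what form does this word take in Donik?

Donik: *telmoduzug > selmoduzug > selmoduzuk > selmodozok > selmodozoh  (by palatalisation, unconditioned shift, vowel merger, unconditioned shift)

selmodozoh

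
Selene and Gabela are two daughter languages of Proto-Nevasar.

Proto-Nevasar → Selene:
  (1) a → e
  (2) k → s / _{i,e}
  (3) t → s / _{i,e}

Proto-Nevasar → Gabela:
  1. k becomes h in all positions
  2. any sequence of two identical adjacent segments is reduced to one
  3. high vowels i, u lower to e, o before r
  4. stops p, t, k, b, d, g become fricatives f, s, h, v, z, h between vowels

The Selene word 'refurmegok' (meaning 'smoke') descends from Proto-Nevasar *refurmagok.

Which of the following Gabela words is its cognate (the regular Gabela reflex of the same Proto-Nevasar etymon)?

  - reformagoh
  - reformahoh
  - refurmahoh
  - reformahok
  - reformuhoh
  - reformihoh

Gabela: *refurmagok
  refurmagok → refurmagoh   [unconditioned shift]
  refurmagoh (rule 2 does not apply)
  refurmagoh → reformagoh   [pre-rhotic lowering]
  reformagoh → reformahoh   [intervocalic lenition]
  giving Gabela reformahoh.
Among the options, 'reformahoh' alone shows every Gabela change applied in order.

reformahoh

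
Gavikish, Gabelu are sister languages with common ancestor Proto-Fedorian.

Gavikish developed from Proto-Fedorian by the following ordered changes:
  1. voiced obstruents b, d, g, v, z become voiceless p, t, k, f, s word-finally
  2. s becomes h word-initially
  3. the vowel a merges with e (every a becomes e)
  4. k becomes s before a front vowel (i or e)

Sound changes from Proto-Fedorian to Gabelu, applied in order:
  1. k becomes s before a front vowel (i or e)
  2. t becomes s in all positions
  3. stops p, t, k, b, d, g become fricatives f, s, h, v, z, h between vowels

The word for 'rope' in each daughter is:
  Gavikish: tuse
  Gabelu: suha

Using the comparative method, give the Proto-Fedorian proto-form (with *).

Position 1: Gavikish has t, Gabelu has s. Taking the neighbouring segments as reconstructed: Gavikish t can only go back to *t; Gabelu s could go back to *t or *s — the one source consistent with every daughter is *t.
Position 3: Gavikish has s, Gabelu has h. Taking the neighbouring segments as reconstructed: Gavikish s could go back to *k or *s; Gabelu h could go back to *k or *g or *h — the one source consistent with every daughter is *k.
This points to *tuka. Verify forward in each daughter:
Gavikish: *tuka > tuke > tuse  (by vowel merger, palatalisation)
Gabelu: start from *tuka.
  rule 1: no change — tuka
  rule 2 (unconditioned shift): tuka → suka
  rule 3 (intervocalic lenition): suka → suha
  ⇒ Gabelu suha
*tuka is the unique common source.

*tuka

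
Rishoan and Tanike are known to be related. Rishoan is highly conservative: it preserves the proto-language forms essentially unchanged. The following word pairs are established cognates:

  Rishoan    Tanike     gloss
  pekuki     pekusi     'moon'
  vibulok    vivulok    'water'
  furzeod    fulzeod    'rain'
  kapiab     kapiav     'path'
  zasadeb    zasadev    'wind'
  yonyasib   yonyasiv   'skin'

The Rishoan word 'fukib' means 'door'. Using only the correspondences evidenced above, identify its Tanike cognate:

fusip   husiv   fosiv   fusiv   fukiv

pekuki ~ pekusi — Rishoan k corresponds to Tanike s between vowels (before a front vowel).
kapiab ~ kapiav, zasadeb ~ zasadev — Rishoan b corresponds to Tanike v word-finally.
Applying these to Rishoan 'fukib':
  fukib → fusib   (k→s between vowels (before a front vowel))
  fusib → fusiv   (b→v word-finally)
So the Tanike cognate is 'fusiv'.

fusiv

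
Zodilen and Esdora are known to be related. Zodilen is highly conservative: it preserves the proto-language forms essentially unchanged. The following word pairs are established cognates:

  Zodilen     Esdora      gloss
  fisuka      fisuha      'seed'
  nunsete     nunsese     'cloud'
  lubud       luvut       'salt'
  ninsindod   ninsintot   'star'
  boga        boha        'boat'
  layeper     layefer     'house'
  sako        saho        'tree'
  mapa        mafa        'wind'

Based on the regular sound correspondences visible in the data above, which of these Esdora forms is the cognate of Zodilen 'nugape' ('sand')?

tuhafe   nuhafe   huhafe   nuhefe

boga ~ boha — Zodilen g corresponds to Esdora h between vowels (before a back vowel).
layeper ~ layefer — Zodilen p corresponds to Esdora f between vowels (before a front vowel).
Applying these to Zodilen 'nugape':
  nugape → nuhape   (g→h between vowels (before a back vowel))
  nuhape → nuhafe   (p→f between vowels (before a front vowel))
So the Esdora cognate is 'nuhafe'.

nuhafe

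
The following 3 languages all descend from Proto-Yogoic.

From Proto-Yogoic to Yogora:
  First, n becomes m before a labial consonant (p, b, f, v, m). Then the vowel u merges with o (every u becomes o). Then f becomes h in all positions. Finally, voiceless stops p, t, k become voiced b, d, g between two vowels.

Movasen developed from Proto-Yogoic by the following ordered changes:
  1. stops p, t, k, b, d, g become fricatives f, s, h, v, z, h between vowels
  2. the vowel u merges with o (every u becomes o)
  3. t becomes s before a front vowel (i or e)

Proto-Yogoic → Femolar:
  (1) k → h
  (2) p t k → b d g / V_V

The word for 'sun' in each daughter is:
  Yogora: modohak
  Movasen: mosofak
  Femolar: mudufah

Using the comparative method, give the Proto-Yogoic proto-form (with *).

Position 2: Yogora has o, Movasen has o, Femolar has u. Femolar preserves u here (none of its changes turn any other segment into u), so the proto-segment is *u.
Position 3: Yogora has d, Movasen has s, Femolar has d. Taking the neighbouring segments as reconstructed: Yogora d could go back to *t or *d; Movasen s could go back to *t or *s; Femolar d could go back to *t or *d — the one source consistent with every daughter is *t.
Verify the candidate proto-form against each daughter:
Yogora: *mutufak
  mutufak (rule 1 does not apply)
  mutufak → motofak   [vowel merger]
  motofak → motohak   [unconditioned shift]
  motohak → modohak   [intervocalic voicing]
  giving Yogora modohak.
Movasen: start from *mutufak.
  rule 1 (intervocalic lenition): mutufak → musufak
  rule 2 (vowel merger): musufak → mosofak
  rule 3: no change — mosofak
  ⇒ Movasen mosofak
Femolar: *mutufak > mutufah > mudufah  (by unconditioned shift, intervocalic voicing)
*mutufak is the unique common source.

*mutufak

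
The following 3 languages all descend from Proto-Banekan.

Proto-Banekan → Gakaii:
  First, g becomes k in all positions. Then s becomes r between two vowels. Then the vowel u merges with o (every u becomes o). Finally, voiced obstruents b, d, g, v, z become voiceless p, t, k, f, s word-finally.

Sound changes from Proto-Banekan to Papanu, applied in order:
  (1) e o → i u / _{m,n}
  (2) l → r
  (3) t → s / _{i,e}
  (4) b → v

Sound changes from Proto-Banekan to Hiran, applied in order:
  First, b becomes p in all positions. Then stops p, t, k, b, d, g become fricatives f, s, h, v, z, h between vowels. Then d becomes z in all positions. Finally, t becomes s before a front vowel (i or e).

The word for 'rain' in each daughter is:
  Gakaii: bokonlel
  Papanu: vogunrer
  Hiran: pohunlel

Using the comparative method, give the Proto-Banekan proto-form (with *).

Position 8: Gakaii has l, Papanu has r, Hiran has l. Gakaii preserves l here (none of its changes turn any other segment into l), so the proto-segment is *l.
Position 3: Gakaii has k, Papanu has g, Hiran has h. Papanu preserves g here (none of its changes turn any other segment into g), so the proto-segment is *g.
Continuing position by position gives *bogunlel; check it forward:
Gakaii: *bogunlel
  bogunlel → bokunlel   [unconditioned shift]
  bokunlel (rule 2 does not apply)
  bokunlel → bokonlel   [vowel merger]
  bokonlel (rule 4 does not apply)
  giving Gakaii bokonlel.
Papanu: *bogunlel
  bogunlel (rule 1 does not apply)
  bogunlel → bogunrer   [unconditioned shift]
  bogunrer (rule 3 does not apply)
  bogunrer → vogunrer   [unconditioned shift]
  giving Papanu vogunrer.
Hiran: *bogunlel > pogunlel > pohunlel  (by unconditioned shift, intervocalic lenition)
*bogunlel is the unique common source.

*bogunlel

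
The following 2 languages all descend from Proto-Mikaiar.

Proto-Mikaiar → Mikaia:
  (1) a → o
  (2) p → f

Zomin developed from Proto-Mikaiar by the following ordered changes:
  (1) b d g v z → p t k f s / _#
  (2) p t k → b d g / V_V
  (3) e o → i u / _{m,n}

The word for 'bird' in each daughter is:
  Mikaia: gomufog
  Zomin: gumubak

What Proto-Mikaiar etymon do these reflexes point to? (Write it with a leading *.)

Position 5: Mikaia has f, Zomin has b. Taking the neighbouring segments as reconstructed: Mikaia f could go back to *p or *f; Zomin b could go back to *p or *b — the one source consistent with every daughter is *p.
Position 2: Mikaia has o, Zomin has u. Taking the neighbouring segments as reconstructed: Mikaia o could go back to *a or *o; Zomin u could go back to *o or *u — the one source consistent with every daughter is *o.
Position 7: Mikaia has g, Zomin has k. Mikaia preserves g here (none of its changes turn any other segment into g), so the proto-segment is *g.
Continuing position by position gives *gomupag; check it forward:
Mikaia: start from *gomupag.
  rule 1 (vowel merger): gomupag → gomupog
  rule 2 (unconditioned shift): gomupog → gomufog
  ⇒ Mikaia gomufog
Zomin: start from *gomupag.
  rule 1 (final devoicing): gomupag → gomupak
  rule 2 (intervocalic voicing): gomupak → gomubak
  rule 3 (pre-nasal raising): gomubak → gumubak
  ⇒ Zomin gumubak
No other proto-form is consistent with every reflex, so the reconstruction is *gomupag.

*gomupag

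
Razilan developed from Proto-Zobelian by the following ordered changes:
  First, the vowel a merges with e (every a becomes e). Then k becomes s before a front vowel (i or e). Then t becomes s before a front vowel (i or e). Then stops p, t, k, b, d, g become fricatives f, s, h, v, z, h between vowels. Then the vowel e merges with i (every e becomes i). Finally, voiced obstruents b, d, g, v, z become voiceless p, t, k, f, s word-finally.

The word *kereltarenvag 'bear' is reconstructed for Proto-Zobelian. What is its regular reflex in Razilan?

Razilan: *kereltarenvag
  kereltarenvag → kerelterenveg   [vowel merger]
  kerelterenveg → serelterenveg   [palatalisation]
  serelterenveg → serelserenveg   [palatalisation]
  serelserenveg (rule 4 does not apply)
  serelserenveg → sirilsirinvig   [vowel merger]
  sirilsirinvig → sirilsirinvik   [final devoicing]
  giving Razilan sirilsirinvik.

sirilsirinvik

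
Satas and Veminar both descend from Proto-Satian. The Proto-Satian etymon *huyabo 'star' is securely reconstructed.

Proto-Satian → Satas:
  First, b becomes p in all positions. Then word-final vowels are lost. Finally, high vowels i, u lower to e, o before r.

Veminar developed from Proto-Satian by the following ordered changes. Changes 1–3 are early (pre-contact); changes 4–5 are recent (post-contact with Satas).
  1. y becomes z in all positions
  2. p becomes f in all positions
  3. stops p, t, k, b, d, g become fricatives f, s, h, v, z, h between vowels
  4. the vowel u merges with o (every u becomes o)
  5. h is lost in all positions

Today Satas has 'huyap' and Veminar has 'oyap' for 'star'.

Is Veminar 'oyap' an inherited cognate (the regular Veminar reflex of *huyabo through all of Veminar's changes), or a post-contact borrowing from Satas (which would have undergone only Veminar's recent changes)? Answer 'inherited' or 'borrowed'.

borrowed

If inherited, *huyabo would pass through all of Veminar's changes:
Veminar: start from *huyabo.
  rule 1 (unconditioned shift): huyabo → huzabo
  rule 2: no change — huzabo
  rule 3 (intervocalic lenition): huzabo → huzavo
  rule 4 (vowel merger): huzavo → hozavo
  rule 5 (h-loss): hozavo → ozavo
  ⇒ Veminar ozavo
If borrowed from Satas 'huyap' after the early changes, it would undergo only the recent ones:
  rule 4 (vowel merger): huyap → hoyap
  rule 5 (h-loss): hoyap → oyap
  ⇒ as a loan: oyap
Veminar 'oyap' matches the loan outcome 'oyap', not the inherited 'ozavo' — it skipped the early Veminar changes, so it was borrowed from Satas.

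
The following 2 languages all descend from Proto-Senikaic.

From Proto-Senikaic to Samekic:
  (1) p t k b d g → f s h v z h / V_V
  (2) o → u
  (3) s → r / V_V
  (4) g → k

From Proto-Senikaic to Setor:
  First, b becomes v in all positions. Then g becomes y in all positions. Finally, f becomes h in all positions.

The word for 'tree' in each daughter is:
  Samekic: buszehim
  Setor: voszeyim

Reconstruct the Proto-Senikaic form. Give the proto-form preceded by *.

*boszegim

Position 6: Samekic has h, Setor has y. Taking the neighbouring segments as reconstructed: Samekic h could go back to *k or *g or *h; Setor y could go back to *g or *y — the one source consistent with every daughter is *g.
Position 1: Samekic has b, Setor has v. Samekic preserves b here (none of its changes turn any other segment into b), so the proto-segment is *b.
This points to *boszegim. Verify forward in each daughter:
Samekic: *boszegim
  boszegim → boszehim   [intervocalic lenition]
  boszehim → buszehim   [vowel merger]
  buszehim (rule 3 does not apply)
  buszehim (rule 4 does not apply)
  giving Samekic buszehim.
Setor: start from *boszegim.
  rule 1 (unconditioned shift): boszegim → voszegim
  rule 2 (unconditioned shift): voszegim → voszeyim
  rule 3: no change — voszeyim
  ⇒ Setor voszeyim
*boszegim is the unique common source.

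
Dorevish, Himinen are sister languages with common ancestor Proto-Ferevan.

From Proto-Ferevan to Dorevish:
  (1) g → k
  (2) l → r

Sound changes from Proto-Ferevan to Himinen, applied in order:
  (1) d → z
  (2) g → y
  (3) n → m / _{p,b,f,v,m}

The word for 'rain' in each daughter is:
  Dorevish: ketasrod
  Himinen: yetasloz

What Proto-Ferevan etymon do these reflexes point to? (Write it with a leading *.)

*getaslod

Position 8: Dorevish has d, Himinen has z. Dorevish preserves d here (none of its changes turn any other segment into d), so the proto-segment is *d.
Position 1: Dorevish has k, Himinen has y. Taking the neighbouring segments as reconstructed: Dorevish k could go back to *k or *g; Himinen y could go back to *g or *y — the one source consistent with every daughter is *g.
Continuing position by position gives *getaslod; check it forward:
Dorevish: *getaslod
  getaslod → ketaslod   [unconditioned shift]
  ketaslod → ketasrod   [unconditioned shift]
  giving Dorevish ketasrod.
Himinen: *getaslod > getasloz > yetasloz  (by unconditioned shift, unconditioned shift)
No other proto-form is consistent with every reflex, so the reconstruction is *getaslod.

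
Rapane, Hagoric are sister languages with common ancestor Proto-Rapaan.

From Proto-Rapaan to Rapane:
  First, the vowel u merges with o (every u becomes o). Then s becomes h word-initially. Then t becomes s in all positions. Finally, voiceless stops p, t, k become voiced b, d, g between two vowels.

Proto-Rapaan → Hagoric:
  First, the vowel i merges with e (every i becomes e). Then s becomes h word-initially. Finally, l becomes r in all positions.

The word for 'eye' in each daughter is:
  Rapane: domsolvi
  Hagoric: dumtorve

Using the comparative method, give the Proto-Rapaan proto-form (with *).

*dumtolvi

Position 8: Rapane has i, Hagoric has e. Rapane preserves i here (none of its changes turn any other segment into i), so the proto-segment is *i.
Position 2: Rapane has o, Hagoric has u. Hagoric preserves u here (none of its changes turn any other segment into u), so the proto-segment is *u.
Continuing position by position gives *dumtolvi; check it forward:
Rapane: *dumtolvi > domtolvi > domsolvi  (by vowel merger, unconditioned shift)
Hagoric: start from *dumtolvi.
  rule 1 (vowel merger): dumtolvi → dumtolve
  rule 2: no change — dumtolve
  rule 3 (unconditioned shift): dumtolve → dumtorve
  ⇒ Hagoric dumtorve
Only *dumtolvi yields all of Rapane domsolvi, Hagoric dumtorve.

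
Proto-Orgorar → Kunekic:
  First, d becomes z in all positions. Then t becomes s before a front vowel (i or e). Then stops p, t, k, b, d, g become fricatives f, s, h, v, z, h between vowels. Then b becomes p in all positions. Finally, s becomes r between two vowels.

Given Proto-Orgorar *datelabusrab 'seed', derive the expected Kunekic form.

Kunekic: start from *datelabusrab.
  rule 1 (unconditioned shift): datelabusrab → zatelabusrab
  rule 2 (palatalisation): zatelabusrab → zaselabusrab
  rule 3 (intervocalic lenition): zaselabusrab → zaselavusrab
  rule 4 (unconditioned shift): zaselavusrab → zaselavusrap
  rule 5 (rhotacism): zaselavusrap → zarelavusrap
  ⇒ Kunekic zarelavusrap

zarelavusrap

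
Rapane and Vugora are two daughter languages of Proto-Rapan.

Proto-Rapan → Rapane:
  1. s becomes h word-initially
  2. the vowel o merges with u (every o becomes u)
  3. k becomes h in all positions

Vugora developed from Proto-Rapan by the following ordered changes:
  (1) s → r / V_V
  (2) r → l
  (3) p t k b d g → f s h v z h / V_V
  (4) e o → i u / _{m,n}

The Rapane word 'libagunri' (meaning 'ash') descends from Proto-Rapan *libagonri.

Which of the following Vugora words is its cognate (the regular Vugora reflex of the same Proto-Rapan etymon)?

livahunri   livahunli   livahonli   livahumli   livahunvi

Vugora: *libagonri > libagonli > livahonli > livahunli  (by unconditioned shift, intervocalic lenition, pre-nasal raising)
Only 'livahunli' matches the regular Vugora development of *libagonri.

livahunli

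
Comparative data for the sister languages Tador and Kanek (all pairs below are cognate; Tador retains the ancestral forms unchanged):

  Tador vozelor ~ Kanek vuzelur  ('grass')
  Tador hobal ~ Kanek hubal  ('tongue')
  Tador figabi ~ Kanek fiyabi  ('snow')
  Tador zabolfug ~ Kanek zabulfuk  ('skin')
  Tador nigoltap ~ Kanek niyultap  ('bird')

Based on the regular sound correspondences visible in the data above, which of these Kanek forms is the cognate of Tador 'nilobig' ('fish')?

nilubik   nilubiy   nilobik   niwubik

hobal ~ hubal — Tador o corresponds to Kanek u after a consonant, before a labial obstruent.
zabolfug ~ zabulfuk — Tador g corresponds to Kanek k word-finally.
Applying these to Tador 'nilobig':
  nilobig → nilubig   (o→u after a consonant, before a labial obstruent)
  nilubig → nilubik   (g→k word-finally)
So the Kanek cognate is 'nilubik'.

nilubik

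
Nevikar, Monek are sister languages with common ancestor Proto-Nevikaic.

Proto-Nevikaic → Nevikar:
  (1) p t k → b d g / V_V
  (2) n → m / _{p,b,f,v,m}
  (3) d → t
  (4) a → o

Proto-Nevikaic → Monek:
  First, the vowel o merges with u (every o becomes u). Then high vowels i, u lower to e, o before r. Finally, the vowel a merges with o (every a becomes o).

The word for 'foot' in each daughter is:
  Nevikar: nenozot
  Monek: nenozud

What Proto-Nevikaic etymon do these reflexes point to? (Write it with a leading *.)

Position 6: Nevikar has o, Monek has u. Taking the neighbouring segments as reconstructed: Nevikar o could go back to *a or *o; Monek u could go back to *o or *u — the one source consistent with every daughter is *o.
Position 4: Nevikar has o, Monek has o. Taking the neighbouring segments as reconstructed: Nevikar o could go back to *a or *o; Monek o can only go back to *a — the one source consistent with every daughter is *a.
Position 7: Nevikar has t, Monek has d. Monek preserves d here (none of its changes turn any other segment into d), so the proto-segment is *d.
This points to *nenazod. Verify forward in each daughter:
Nevikar: *nenazod > nenazot > nenozot  (by unconditioned shift, vowel merger)
Monek: *nenazod > nenazud > nenozud  (by vowel merger, vowel merger)
*nenazod is the unique common source.

*nenazod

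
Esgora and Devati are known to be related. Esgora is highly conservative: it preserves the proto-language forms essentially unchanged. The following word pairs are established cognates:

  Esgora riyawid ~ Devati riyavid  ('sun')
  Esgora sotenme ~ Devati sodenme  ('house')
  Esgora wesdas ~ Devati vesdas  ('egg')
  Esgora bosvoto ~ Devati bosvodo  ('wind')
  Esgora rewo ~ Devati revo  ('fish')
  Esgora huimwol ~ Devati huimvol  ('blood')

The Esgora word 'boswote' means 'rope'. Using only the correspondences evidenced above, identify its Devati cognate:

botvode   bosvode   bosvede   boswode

huimwol ~ huimvol — Esgora w corresponds to Devati v after a consonant, before a back vowel.
sotenme ~ sodenme — Esgora t corresponds to Devati d between vowels (before a front vowel).
Applying these to Esgora 'boswote':
  boswote → bosvote   (w→v after a consonant, before a back vowel)
  bosvote → bosvode   (t→d between vowels (before a front vowel))
So the Devati cognate is 'bosvode'.

bosvode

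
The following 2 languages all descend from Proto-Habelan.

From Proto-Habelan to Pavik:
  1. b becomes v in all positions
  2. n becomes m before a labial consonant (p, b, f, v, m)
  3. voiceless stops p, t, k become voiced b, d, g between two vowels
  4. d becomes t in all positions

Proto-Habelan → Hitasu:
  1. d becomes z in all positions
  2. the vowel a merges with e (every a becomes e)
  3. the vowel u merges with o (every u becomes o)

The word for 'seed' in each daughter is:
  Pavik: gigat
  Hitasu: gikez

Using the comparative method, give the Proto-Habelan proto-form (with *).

Position 4: Pavik has a, Hitasu has e. Pavik preserves a here (none of its changes turn any other segment into a), so the proto-segment is *a.
Position 3: Pavik has g, Hitasu has k. Hitasu preserves k here (none of its changes turn any other segment into k), so the proto-segment is *k.
Position 5: Pavik has t, Hitasu has z. Taking the neighbouring segments as reconstructed: Pavik t could go back to *t or *d; Hitasu z could go back to *d or *z — the one source consistent with every daughter is *d.
Continuing position by position gives *gikad; check it forward:
Pavik: *gikad > gigad > gigat  (by intervocalic voicing, unconditioned shift)
Hitasu: *gikad
  gikad → gikaz   [unconditioned shift]
  gikaz → gikez   [vowel merger]
  gikez (rule 3 does not apply)
  giving Hitasu gikez.
Only *gikad yields all of Pavik gigat, Hitasu gikez.

*gikad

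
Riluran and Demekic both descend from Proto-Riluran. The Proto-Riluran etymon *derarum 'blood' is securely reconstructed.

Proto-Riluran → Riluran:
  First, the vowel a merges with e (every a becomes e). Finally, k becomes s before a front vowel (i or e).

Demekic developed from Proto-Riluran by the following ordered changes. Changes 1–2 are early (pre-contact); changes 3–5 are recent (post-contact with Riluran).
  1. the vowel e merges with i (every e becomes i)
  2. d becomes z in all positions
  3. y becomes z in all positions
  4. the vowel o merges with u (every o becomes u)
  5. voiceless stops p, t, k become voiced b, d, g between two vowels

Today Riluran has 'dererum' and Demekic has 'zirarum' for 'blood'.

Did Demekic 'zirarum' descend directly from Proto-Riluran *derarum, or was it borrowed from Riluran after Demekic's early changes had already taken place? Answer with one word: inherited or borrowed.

If inherited, *derarum would pass through all of Demekic's changes:
Demekic: start from *derarum.
  rule 1 (vowel merger): derarum → dirarum
  rule 2 (unconditioned shift): dirarum → zirarum
  rule 3: no change — zirarum
  rule 4: no change — zirarum
  rule 5: no change — zirarum
  ⇒ Demekic zirarum
If borrowed from Riluran 'dererum' after the early changes, it would undergo only the recent ones:
  rule 3 (unconditioned shift): no change (dererum)
  rule 4 (vowel merger): no change (dererum)
  rule 5 (intervocalic voicing): no change (dererum)
  ⇒ as a loan: dererum
Demekic 'zirarum' matches the inherited outcome exactly, so it is an inherited cognate, not a loan.

inherited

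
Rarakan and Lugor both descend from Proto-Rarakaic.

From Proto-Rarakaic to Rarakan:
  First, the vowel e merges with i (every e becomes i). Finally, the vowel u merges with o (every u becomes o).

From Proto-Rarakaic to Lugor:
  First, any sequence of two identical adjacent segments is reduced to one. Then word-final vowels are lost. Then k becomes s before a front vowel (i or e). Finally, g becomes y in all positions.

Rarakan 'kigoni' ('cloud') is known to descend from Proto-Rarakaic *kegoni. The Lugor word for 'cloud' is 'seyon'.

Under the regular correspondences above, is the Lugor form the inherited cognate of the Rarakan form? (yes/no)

yes

Derive the expected Lugor reflex of *kegoni:
Lugor: start from *kegoni.
  rule 1: no change — kegoni
  rule 2 (apocope): kegoni → kegon
  rule 3 (palatalisation): kegon → segon
  rule 4 (unconditioned shift): segon → seyon
  ⇒ Lugor seyon
Lugor 'seyon' matches the regular reflex exactly, so the pair is cognate.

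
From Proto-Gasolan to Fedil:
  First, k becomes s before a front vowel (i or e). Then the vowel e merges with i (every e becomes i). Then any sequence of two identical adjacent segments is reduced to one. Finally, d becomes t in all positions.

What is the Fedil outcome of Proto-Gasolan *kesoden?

sisotin

Fedil: *kesoden > sesoden > sisodin > sisotin  (by palatalisation, vowel merger, unconditioned shift)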